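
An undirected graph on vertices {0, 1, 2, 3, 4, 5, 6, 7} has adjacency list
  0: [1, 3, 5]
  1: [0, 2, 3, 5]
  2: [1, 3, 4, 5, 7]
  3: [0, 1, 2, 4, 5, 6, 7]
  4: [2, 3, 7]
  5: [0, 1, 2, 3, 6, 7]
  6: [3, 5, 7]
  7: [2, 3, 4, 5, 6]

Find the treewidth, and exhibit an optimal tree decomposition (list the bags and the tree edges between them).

Treewidth 3.
One optimal decomposition is:
Bags: B1 = {2, 3, 5, 7}  B2 = {1, 2, 3, 5}  B3 = {0, 1, 3, 5}  B4 = {2, 3, 4, 7}  B5 = {3, 5, 6, 7}
Tree: B1–B2, B2–B3, B1–B4, B1–B5

Each bag holds 4 vertices, so the decomposition has width 3, which upper-bounds the treewidth. Conversely, {2, 3, 4, 7} is a clique of size 4, and the vertices of any clique must share a bag in every tree decomposition; so some bag has ≥ 4 vertices and tw(G) ≥ 3. Hence tw(G) = 3 exactly.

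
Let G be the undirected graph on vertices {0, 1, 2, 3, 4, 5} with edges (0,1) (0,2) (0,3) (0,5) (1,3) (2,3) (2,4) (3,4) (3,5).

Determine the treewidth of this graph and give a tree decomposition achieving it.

Treewidth 2.
One such decomposition:
Bags: B1 = {2, 3, 4}  B2 = {0, 2, 3}  B3 = {0, 1, 3}  B4 = {0, 3, 5}
Tree: B1–B2, B2–B3, B3–B4

Each bag holds 3 vertices, so the decomposition has width 2, which upper-bounds the treewidth. Conversely, {0, 1, 3} is a clique of size 3, and the vertices of any clique must share a bag in every tree decomposition; so some bag has ≥ 3 vertices and tw(G) ≥ 2. Hence tw(G) = 2 exactly.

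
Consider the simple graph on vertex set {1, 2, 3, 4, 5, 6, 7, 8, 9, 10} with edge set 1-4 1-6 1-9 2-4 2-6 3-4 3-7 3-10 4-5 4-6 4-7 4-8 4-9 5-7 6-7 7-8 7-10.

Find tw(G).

A width-2 tree decomposition is:
Bags: B1 = {3, 4, 7}  B2 = {4, 6, 7}  B3 = {1, 4, 6}  B4 = {3, 7, 10}  B5 = {2, 4, 6}  B6 = {4, 7, 8}  B7 = {1, 4, 9}  B8 = {4, 5, 7}
Tree: B1–B2, B2–B3, B1–B4, B2–B5, B2–B6, B3–B7, B2–B8
Each bag holds 3 vertices, so the decomposition has width 2, which upper-bounds the treewidth. Conversely, {3, 7, 10} is a clique of size 3, and the vertices of any clique must share a bag in every tree decomposition; so some bag has ≥ 3 vertices and tw(G) ≥ 2. The upper and lower bounds meet at 2, so that is the treewidth.

2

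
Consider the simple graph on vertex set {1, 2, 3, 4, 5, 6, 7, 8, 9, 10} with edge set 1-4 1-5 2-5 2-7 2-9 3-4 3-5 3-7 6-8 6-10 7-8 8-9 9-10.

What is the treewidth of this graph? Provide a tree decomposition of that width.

Every bag has size at most 3, so the width is 3 − 1 = 2 and tw(G) ≤ 2. For the lower bound, G contains the cycle 1–4–3–5–1, so G is not a forest; only forests have treewidth ≤ 1, hence tw(G) ≥ 2. Hence tw(G) = 2 exactly.

Treewidth 2.
Bags: B1 = {1, 4, 5}  B2 = {3, 4, 5}  B3 = {2, 3, 5}  B4 = {2, 3, 7}  B5 = {2, 7, 9}  B6 = {7, 8, 9}  B7 = {8, 9, 10}  B8 = {6, 8, 10}
Tree: B1–B2, B2–B3, B3–B4, B4–B5, B5–B6, B6–B7, B7–B8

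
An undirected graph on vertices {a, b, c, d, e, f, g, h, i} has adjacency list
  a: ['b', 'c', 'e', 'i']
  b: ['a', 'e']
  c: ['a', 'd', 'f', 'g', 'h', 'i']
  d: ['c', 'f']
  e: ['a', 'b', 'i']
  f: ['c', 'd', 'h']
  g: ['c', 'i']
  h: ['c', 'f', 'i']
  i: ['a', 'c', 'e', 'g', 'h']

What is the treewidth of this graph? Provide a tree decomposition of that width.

Treewidth 2.
One such decomposition:
Bags: B1 = {c, h, i}  B2 = {a, c, i}  B3 = {a, e, i}  B4 = {c, g, i}  B5 = {a, b, e}  B6 = {c, f, h}  B7 = {c, d, f}
Tree: B1–B2, B2–B3, B1–B4, B3–B5, B1–B6, B6–B7

The largest bag has 3 vertices, giving width 2; this decomposition certifies tw(G) ≤ 2. For the lower bound, the 3 vertices {a, b, e} are pairwise adjacent, and any tree decomposition puts a clique entirely inside one bag — forcing width ≥ 2. Combining the bounds, tw(G) = 2.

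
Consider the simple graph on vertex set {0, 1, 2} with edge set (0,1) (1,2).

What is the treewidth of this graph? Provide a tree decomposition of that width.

Every bag has size at most 2, so the width is 2 − 1 = 1 and tw(G) ≤ 1. Since G has at least one edge (e.g. 2–1), it is not an edgeless graph, so tw(G) ≥ 1. Combining the bounds, tw(G) = 1.

Treewidth 1.
One such decomposition:
Bags: B1 = {1, 2}  B2 = {0, 1}
Tree: B1–B2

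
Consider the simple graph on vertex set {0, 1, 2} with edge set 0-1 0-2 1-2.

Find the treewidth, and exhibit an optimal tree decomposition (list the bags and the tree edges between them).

With just one bag of size 3, the width is 3 − 1 = 2, so tw(G) ≤ 2. For the lower bound, the 3 vertices {0, 1, 2} are pairwise adjacent, and any tree decomposition puts a clique entirely inside one bag — forcing width ≥ 2. The upper and lower bounds meet at 2, so that is the treewidth.

Treewidth 2.
One optimal decomposition is:
Bags: B1 = {0, 1, 2}
Tree: (single bag)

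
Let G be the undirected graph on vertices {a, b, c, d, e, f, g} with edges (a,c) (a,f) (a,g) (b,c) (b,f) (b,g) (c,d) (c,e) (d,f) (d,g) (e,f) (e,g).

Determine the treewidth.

3

A width-3 tree decomposition is:
Bags: B1 = {c, d, f, g}  B2 = {b, c, f, g}  B3 = {a, c, f, g}  B4 = {c, e, f, g}
Tree: B1–B2, B2–B3, B3–B4
Every bag has size at most 4, so the width is 4 − 1 = 3 and tw(G) ≤ 3. For the lower bound: the 4 vertex sets {d,g}, {b,f}, {c}, {a} are disjoint, each induces a connected subgraph, and every pair is joined by at least one edge of G. Contracting each set to a single vertex therefore yields K_{4} as a minor, and since treewidth is minor-monotone, tw(G) ≥ tw(K_{4}) = 3. Therefore the treewidth is 3.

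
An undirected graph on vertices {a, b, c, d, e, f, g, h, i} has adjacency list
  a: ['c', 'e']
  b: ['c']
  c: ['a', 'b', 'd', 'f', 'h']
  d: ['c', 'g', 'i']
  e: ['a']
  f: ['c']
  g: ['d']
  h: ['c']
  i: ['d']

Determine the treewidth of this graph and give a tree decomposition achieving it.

The largest bag has 2 vertices, giving width 1; this decomposition certifies tw(G) ≤ 1. G has an edge, so its treewidth is at least 1. Hence tw(G) = 1 exactly.

Treewidth 1.
One such decomposition:
Bags: B1 = {c, f}  B2 = {a, c}  B3 = {c, d}  B4 = {a, e}  B5 = {b, c}  B6 = {d, i}  B7 = {d, g}  B8 = {c, h}
Tree: B1–B2, B2–B3, B2–B4, B2–B5, B3–B6, B6–B7, B2–B8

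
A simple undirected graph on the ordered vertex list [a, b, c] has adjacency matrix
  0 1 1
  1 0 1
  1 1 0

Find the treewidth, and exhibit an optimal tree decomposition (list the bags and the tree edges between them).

A single bag containing all 3 vertices is trivially a valid decomposition of width 2. For the lower bound, the 3 vertices {a, b, c} are pairwise adjacent, and any tree decomposition puts a clique entirely inside one bag — forcing width ≥ 2. Hence tw(G) = 2 exactly.

Treewidth 2.
Bags: B1 = {a, b, c}
Tree: (single bag)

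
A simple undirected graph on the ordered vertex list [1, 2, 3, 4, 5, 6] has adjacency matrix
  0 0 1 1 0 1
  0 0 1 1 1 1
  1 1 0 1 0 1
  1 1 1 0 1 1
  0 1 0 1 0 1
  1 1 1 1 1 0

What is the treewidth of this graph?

A width-3 tree decomposition is:
Bags: B1 = {2, 3, 4, 6}  B2 = {2, 4, 5, 6}  B3 = {1, 3, 4, 6}
Tree: B1–B2, B1–B3
Each bag holds 4 vertices, so the decomposition has width 3, which upper-bounds the treewidth. For the lower bound, the 4 vertices {1, 3, 4, 6} are pairwise adjacent, and any tree decomposition puts a clique entirely inside one bag — forcing width ≥ 3. The upper and lower bounds meet at 3, so that is the treewidth.

3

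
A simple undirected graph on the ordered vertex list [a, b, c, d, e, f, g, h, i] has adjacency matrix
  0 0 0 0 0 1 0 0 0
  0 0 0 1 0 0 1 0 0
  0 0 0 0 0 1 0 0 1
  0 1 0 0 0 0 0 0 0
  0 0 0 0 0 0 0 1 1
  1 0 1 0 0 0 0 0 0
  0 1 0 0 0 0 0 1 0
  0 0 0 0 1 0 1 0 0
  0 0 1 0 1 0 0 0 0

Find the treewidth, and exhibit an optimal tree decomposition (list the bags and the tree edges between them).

Every bag has size at most 2, so the width is 2 − 1 = 1 and tw(G) ≤ 1. Any graph with an edge has treewidth ≥ 1, and G has the edge d–b. Combining the bounds, tw(G) = 1.

Treewidth 1.
One such decomposition:
Bags: B1 = {b, d}  B2 = {b, g}  B3 = {g, h}  B4 = {e, h}  B5 = {e, i}  B6 = {c, i}  B7 = {c, f}  B8 = {a, f}
Tree: B1–B2, B2–B3, B3–B4, B4–B5, B5–B6, B6–B7, B7–B8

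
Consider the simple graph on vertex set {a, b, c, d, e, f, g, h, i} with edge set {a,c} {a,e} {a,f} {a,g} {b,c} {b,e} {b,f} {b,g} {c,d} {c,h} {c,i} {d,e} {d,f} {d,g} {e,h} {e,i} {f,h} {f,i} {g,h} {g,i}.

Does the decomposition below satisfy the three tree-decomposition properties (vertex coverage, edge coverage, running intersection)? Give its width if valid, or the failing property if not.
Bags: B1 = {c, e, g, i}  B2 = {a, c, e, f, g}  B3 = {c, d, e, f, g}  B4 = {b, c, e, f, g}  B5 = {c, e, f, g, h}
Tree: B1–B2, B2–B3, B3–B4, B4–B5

A tree decomposition must satisfy three properties: every vertex lies in some bag; for every edge, both endpoints lie together in some bag; and for every vertex, the bags containing it form a connected subtree. Here edge (f,i) lies in no bag, so the decomposition is invalid.

No — edge (f,i) lies in no bag.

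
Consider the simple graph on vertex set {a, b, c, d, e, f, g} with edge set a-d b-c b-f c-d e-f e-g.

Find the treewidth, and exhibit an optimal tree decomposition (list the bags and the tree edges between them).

Each bag holds 2 vertices, so the decomposition has width 1, which upper-bounds the treewidth. G has an edge, so its treewidth is at least 1. Combining the bounds, tw(G) = 1.

Treewidth 1.
One such decomposition:
Bags: B1 = {e, g}  B2 = {e, f}  B3 = {b, f}  B4 = {b, c}  B5 = {c, d}  B6 = {a, d}
Tree: B1–B2, B2–B3, B3–B4, B4–B5, B5–B6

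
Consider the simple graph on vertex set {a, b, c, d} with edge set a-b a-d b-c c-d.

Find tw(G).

A width-2 tree decomposition is:
Bags: B1 = {a, b, c}  B2 = {a, c, d}
Tree: B1–B2
Each bag holds 3 vertices, so the decomposition has width 2, which upper-bounds the treewidth. Since a–b–c–d–a is a cycle in G, G is not acyclic. Forests are exactly the graphs of treewidth ≤ 1, so tw(G) ≥ 2. Combining the bounds, tw(G) = 2.

2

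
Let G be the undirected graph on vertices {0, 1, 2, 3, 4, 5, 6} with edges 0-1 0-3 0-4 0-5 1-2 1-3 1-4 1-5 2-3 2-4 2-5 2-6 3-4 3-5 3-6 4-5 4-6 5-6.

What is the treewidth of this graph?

A width-4 tree decomposition is:
Bags: B1 = {1, 2, 3, 4, 5}  B2 = {2, 3, 4, 5, 6}  B3 = {0, 1, 3, 4, 5}
Tree: B1–B2, B1–B3
The largest bag has 5 vertices, giving width 4; this decomposition certifies tw(G) ≤ 4. On the other hand G contains the 5-clique {0, 1, 3, 4, 5}. A clique must lie in a single bag of any decomposition, so no decomposition can have width below 4. Combining the bounds, tw(G) = 4.

4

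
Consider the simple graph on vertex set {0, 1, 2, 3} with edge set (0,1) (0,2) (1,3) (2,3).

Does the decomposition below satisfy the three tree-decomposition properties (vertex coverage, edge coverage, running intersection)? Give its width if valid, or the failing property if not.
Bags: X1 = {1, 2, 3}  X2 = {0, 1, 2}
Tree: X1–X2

Yes; width 2.

Every vertex of G appears in some bag (union = {0, 1, 2, 3}); every edge is covered by a bag; and for each vertex v the set of bags containing v is connected in the bag tree. The decomposition is therefore valid. The largest bag has 3 vertices, so the width is 2.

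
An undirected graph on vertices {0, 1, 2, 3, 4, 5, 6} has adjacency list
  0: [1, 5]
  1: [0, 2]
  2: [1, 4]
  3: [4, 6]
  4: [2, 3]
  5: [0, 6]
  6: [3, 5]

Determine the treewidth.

2

A width-2 tree decomposition is:
Bags: B1 = {3, 4, 6}  B2 = {4, 5, 6}  B3 = {0, 4, 5}  B4 = {0, 1, 4}  B5 = {1, 2, 4}
Tree: B1–B2, B2–B3, B3–B4, B4–B5
Every bag has size at most 3, so the width is 3 − 1 = 2 and tw(G) ≤ 2. Since 4–3–6–5–0–1–2–4 is a cycle in G, G is not acyclic. Forests are exactly the graphs of treewidth ≤ 1, so tw(G) ≥ 2. The upper and lower bounds meet at 2, so that is the treewidth.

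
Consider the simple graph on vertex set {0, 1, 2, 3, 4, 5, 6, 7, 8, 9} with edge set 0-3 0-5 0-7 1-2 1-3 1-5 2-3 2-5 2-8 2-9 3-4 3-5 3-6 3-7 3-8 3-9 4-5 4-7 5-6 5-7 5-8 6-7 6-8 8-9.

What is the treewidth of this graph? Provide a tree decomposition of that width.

The largest bag has 4 vertices, giving width 3; this decomposition certifies tw(G) ≤ 3. On the other hand G contains the 4-clique {2, 3, 8, 9}. A clique must lie in a single bag of any decomposition, so no decomposition can have width below 3. Hence tw(G) = 3 exactly.

Treewidth 3.
One such decomposition:
Bags: B1 = {2, 3, 5, 8}  B2 = {3, 5, 6, 8}  B3 = {3, 5, 6, 7}  B4 = {2, 3, 8, 9}  B5 = {0, 3, 5, 7}  B6 = {1, 2, 3, 5}  B7 = {3, 4, 5, 7}
Tree: B1–B2, B2–B3, B1–B4, B3–B5, B1–B6, B3–B7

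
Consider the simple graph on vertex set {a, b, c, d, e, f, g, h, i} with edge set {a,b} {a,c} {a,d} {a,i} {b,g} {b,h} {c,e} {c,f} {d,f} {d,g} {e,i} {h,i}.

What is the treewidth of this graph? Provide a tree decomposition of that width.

The largest bag has 4 vertices, giving width 3; this decomposition certifies tw(G) ≤ 3. For the lower bound: the 4 vertex sets {d,f,g}, {c}, {a}, {b,e,h,i} are disjoint, each induces a connected subgraph, and every pair is joined by at least one edge of G. Contracting each set to a single vertex therefore yields K_{4} as a minor, and since treewidth is minor-monotone, tw(G) ≥ tw(K_{4}) = 3. Hence tw(G) = 3 exactly.

Treewidth 3.
One such decomposition:
Bags: B1 = {c, d, f, g}  B2 = {a, c, d, g}  B3 = {a, b, c, g}  B4 = {a, b, c, e}  B5 = {a, b, e, i}  B6 = {b, e, h, i}
Tree: B1–B2, B2–B3, B3–B4, B4–B5, B5–B6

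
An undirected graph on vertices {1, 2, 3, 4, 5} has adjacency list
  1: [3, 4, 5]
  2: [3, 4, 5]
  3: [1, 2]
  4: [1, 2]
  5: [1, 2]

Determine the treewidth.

A width-2 tree decomposition is:
Bags: B1 = {1, 2, 4}  B2 = {1, 2, 5}  B3 = {1, 2, 3}
Tree: B1–B2, B2–B3
The largest bag has 3 vertices, giving width 2; this decomposition certifies tw(G) ≤ 2. The edges 2–4–1–5–2 form a cycle, so G is not a tree and its treewidth is at least 2. Hence tw(G) = 2 exactly.

2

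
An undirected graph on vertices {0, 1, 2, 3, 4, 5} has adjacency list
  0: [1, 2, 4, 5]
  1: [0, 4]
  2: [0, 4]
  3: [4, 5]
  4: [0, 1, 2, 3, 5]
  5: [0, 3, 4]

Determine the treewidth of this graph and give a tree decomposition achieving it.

Each bag holds 3 vertices, so the decomposition has width 2, which upper-bounds the treewidth. For the lower bound, the 3 vertices {0, 1, 4} are pairwise adjacent, and any tree decomposition puts a clique entirely inside one bag — forcing width ≥ 2. Therefore the treewidth is 2.

Treewidth 2.
One such decomposition:
Bags: B1 = {0, 1, 4}  B2 = {0, 4, 5}  B3 = {3, 4, 5}  B4 = {0, 2, 4}
Tree: B1–B2, B2–B3, B1–B4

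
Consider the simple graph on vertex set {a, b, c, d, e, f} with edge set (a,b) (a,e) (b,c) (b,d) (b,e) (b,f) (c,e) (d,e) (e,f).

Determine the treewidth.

A width-2 tree decomposition is:
Bags: B1 = {a, b, e}  B2 = {b, d, e}  B3 = {b, e, f}  B4 = {b, c, e}
Tree: B1–B2, B1–B3, B3–B4
Each bag holds 3 vertices, so the decomposition has width 2, which upper-bounds the treewidth. For the lower bound, the 3 vertices {b, d, e} are pairwise adjacent, and any tree decomposition puts a clique entirely inside one bag — forcing width ≥ 2. Combining the bounds, tw(G) = 2.

2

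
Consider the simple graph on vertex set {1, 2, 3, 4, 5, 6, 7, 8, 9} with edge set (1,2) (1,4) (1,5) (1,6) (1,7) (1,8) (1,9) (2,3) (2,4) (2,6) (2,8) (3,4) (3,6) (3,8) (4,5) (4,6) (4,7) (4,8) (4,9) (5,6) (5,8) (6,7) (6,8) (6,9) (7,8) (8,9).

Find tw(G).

A width-4 tree decomposition is:
Bags: B1 = {1, 4, 5, 6, 8}  B2 = {1, 4, 6, 7, 8}  B3 = {1, 2, 4, 6, 8}  B4 = {2, 3, 4, 6, 8}  B5 = {1, 4, 6, 8, 9}
Tree: B1–B2, B1–B3, B3–B4, B3–B5
Each bag holds 5 vertices, so the decomposition has width 4, which upper-bounds the treewidth. Conversely, {1, 4, 6, 8, 9} is a clique of size 5, and the vertices of any clique must share a bag in every tree decomposition; so some bag has ≥ 5 vertices and tw(G) ≥ 4. The upper and lower bounds meet at 4, so that is the treewidth.

4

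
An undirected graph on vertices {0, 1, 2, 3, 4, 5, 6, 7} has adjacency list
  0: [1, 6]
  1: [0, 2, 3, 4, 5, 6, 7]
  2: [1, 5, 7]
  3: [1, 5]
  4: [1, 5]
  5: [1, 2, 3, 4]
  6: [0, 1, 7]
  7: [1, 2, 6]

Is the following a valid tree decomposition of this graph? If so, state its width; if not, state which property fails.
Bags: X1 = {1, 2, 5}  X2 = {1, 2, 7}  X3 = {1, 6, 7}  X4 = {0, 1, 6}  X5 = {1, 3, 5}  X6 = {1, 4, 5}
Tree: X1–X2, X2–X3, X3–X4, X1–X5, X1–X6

Yes; width 2.

Checking the three conditions: (i) the bags cover all of {0, 1, 2, 3, 4, 5, 6, 7}; (ii) for each edge, some bag contains both endpoints; (iii) the bags containing any fixed vertex form a subtree. All hold, so the decomposition is valid with width 3 − 1 = 2.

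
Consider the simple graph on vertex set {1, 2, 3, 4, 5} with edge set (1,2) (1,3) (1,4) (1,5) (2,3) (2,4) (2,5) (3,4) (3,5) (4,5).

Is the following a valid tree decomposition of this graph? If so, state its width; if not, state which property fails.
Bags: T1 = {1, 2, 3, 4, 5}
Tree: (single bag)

Yes; width 4.

Every vertex of G appears in some bag (union = {1, 2, 3, 4, 5}); every edge is covered by a bag; and for each vertex v the set of bags containing v is connected in the bag tree. The decomposition is therefore valid. The largest bag has 5 vertices, so the width is 4.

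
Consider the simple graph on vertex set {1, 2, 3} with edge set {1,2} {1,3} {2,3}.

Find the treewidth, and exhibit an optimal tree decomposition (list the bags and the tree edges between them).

With just one bag of size 3, the width is 3 − 1 = 2, so tw(G) ≤ 2. For the lower bound, the 3 vertices {1, 2, 3} are pairwise adjacent, and any tree decomposition puts a clique entirely inside one bag — forcing width ≥ 2. Combining the bounds, tw(G) = 2.

Treewidth 2.
One such decomposition:
Bags: B1 = {1, 2, 3}
Tree: (single bag)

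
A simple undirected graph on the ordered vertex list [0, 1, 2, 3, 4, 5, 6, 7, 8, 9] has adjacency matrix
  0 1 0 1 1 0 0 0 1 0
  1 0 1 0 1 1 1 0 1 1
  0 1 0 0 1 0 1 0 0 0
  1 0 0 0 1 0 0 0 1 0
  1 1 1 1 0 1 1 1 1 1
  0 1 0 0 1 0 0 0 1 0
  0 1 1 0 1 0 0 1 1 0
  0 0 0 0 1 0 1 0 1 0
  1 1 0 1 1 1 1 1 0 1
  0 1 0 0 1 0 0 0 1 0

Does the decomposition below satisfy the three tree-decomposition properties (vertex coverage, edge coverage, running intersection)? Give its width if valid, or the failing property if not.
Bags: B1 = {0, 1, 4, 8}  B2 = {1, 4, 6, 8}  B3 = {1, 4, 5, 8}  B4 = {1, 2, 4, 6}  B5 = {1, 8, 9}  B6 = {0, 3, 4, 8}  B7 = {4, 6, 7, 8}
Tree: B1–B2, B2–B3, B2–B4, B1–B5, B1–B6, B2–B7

A tree decomposition must satisfy three properties: every vertex lies in some bag; for every edge, both endpoints lie together in some bag; and for every vertex, the bags containing it form a connected subtree. Here edge (4,9) lies in no bag, so the decomposition is invalid.

No — edge (4,9) lies in no bag.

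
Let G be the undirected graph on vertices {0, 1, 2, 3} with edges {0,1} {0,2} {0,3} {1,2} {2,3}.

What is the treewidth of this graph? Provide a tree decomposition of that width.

Every bag has size at most 3, so the width is 3 − 1 = 2 and tw(G) ≤ 2. For the lower bound, the 3 vertices {0, 1, 2} are pairwise adjacent, and any tree decomposition puts a clique entirely inside one bag — forcing width ≥ 2. Hence tw(G) = 2 exactly.

Treewidth 2.
One optimal decomposition is:
Bags: B1 = {0, 2, 3}  B2 = {0, 1, 2}
Tree: B1–B2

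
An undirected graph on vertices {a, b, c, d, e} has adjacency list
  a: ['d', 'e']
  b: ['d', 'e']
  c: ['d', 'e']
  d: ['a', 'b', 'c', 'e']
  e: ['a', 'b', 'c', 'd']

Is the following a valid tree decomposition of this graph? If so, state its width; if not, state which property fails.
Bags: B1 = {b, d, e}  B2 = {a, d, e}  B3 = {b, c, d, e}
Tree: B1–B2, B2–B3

A tree decomposition must satisfy three properties: every vertex lies in some bag; for every edge, both endpoints lie together in some bag; and for every vertex, the bags containing it form a connected subtree. Here bags containing vertex b are not connected in the tree, so the decomposition is invalid.

No — bags containing vertex b are not connected in the tree.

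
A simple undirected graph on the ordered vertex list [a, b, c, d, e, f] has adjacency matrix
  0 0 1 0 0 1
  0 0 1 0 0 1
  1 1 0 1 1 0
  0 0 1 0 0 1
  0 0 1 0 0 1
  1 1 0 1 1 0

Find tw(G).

2

A width-2 tree decomposition is:
Bags: B1 = {b, c, f}  B2 = {c, d, f}  B3 = {a, c, f}  B4 = {c, e, f}
Tree: B1–B2, B2–B3, B3–B4
Each bag holds 3 vertices, so the decomposition has width 2, which upper-bounds the treewidth. The edges c–b–f–d–c form a cycle, so G is not a tree and its treewidth is at least 2. Therefore the treewidth is 2.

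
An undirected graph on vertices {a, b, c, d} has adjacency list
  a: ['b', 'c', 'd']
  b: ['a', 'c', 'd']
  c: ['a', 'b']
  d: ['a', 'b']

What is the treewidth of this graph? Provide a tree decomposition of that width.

Every bag has size at most 3, so the width is 3 − 1 = 2 and tw(G) ≤ 2. On the other hand G contains the 3-clique {a, b, d}. A clique must lie in a single bag of any decomposition, so no decomposition can have width below 2. Hence tw(G) = 2 exactly.

Treewidth 2.
One optimal decomposition is:
Bags: B1 = {a, b, d}  B2 = {a, b, c}
Tree: B1–B2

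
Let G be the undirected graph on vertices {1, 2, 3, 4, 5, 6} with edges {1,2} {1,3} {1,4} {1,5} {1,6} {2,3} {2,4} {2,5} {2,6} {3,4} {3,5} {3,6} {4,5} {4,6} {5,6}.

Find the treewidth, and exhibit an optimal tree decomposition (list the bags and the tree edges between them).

A single bag containing all 6 vertices is trivially a valid decomposition of width 5. On the other hand G contains the 6-clique {1, 2, 3, 4, 5, 6}. A clique must lie in a single bag of any decomposition, so no decomposition can have width below 5. Therefore the treewidth is 5.

Treewidth 5.
One such decomposition:
Bags: B1 = {1, 2, 3, 4, 5, 6}
Tree: (single bag)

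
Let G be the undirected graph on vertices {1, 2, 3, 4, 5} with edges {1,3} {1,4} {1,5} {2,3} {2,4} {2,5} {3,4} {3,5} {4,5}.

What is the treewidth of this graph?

3

A width-3 tree decomposition is:
Bags: B1 = {2, 3, 4, 5}  B2 = {1, 3, 4, 5}
Tree: B1–B2
The largest bag has 4 vertices, giving width 3; this decomposition certifies tw(G) ≤ 3. On the other hand G contains the 4-clique {1, 3, 4, 5}. A clique must lie in a single bag of any decomposition, so no decomposition can have width below 3. Combining the bounds, tw(G) = 3.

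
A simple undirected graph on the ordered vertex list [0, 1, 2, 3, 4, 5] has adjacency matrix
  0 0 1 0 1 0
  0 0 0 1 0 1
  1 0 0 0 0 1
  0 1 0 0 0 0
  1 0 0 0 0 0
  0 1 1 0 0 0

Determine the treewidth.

A width-1 tree decomposition is:
Bags: B1 = {1, 3}  B2 = {1, 5}  B3 = {2, 5}  B4 = {0, 2}  B5 = {0, 4}
Tree: B1–B2, B2–B3, B3–B4, B4–B5
Every bag has size at most 2, so the width is 2 − 1 = 1 and tw(G) ≤ 1. Since G has at least one edge (e.g. 3–1), it is not an edgeless graph, so tw(G) ≥ 1. The upper and lower bounds meet at 1, so that is the treewidth.

1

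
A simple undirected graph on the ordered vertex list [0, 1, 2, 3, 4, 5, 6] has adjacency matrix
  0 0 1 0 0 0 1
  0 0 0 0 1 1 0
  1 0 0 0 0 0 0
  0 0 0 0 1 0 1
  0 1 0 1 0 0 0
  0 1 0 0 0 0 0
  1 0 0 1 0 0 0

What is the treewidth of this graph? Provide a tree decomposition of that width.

The largest bag has 2 vertices, giving width 1; this decomposition certifies tw(G) ≤ 1. Since G has at least one edge (e.g. 2–0), it is not an edgeless graph, so tw(G) ≥ 1. Combining the bounds, tw(G) = 1.

Treewidth 1.
One such decomposition:
Bags: B1 = {0, 2}  B2 = {0, 6}  B3 = {3, 6}  B4 = {3, 4}  B5 = {1, 4}  B6 = {1, 5}
Tree: B1–B2, B2–B3, B3–B4, B4–B5, B5–B6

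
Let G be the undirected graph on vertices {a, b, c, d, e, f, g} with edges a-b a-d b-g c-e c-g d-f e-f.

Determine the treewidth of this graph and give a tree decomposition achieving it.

Treewidth 2.
One such decomposition:
Bags: B1 = {a, b, g}  B2 = {a, c, g}  B3 = {a, c, e}  B4 = {a, e, f}  B5 = {a, d, f}
Tree: B1–B2, B2–B3, B3–B4, B4–B5

Every bag has size at most 3, so the width is 3 − 1 = 2 and tw(G) ≤ 2. For the lower bound, G contains the cycle a–b–g–c–e–f–d–a, so G is not a forest; only forests have treewidth ≤ 1, hence tw(G) ≥ 2. The upper and lower bounds meet at 2, so that is the treewidth.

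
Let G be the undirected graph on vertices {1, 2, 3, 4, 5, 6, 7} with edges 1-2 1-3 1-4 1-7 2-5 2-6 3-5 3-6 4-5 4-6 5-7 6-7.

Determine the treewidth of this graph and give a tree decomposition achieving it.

Treewidth 3.
Bags: B1 = {1, 2, 5, 6}  B2 = {1, 4, 5, 6}  B3 = {1, 5, 6, 7}  B4 = {1, 3, 5, 6}
Tree: B1–B2, B2–B3, B3–B4

The largest bag has 4 vertices, giving width 3; this decomposition certifies tw(G) ≤ 3. For the lower bound: the 4 vertex sets {2,5}, {1,4}, {6}, {7} are disjoint, each induces a connected subgraph, and every pair is joined by at least one edge of G. Contracting each set to a single vertex therefore yields K_{4} as a minor, and since treewidth is minor-monotone, tw(G) ≥ tw(K_{4}) = 3. Combining the bounds, tw(G) = 3.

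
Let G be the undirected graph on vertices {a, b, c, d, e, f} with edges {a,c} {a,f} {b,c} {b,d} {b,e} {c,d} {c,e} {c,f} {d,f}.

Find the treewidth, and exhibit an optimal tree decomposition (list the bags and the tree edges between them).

Every bag has size at most 3, so the width is 3 − 1 = 2 and tw(G) ≤ 2. Conversely, {c, d, f} is a clique of size 3, and the vertices of any clique must share a bag in every tree decomposition; so some bag has ≥ 3 vertices and tw(G) ≥ 2. Combining the bounds, tw(G) = 2.

Treewidth 2.
One optimal decomposition is:
Bags: B1 = {c, d, f}  B2 = {b, c, d}  B3 = {a, c, f}  B4 = {b, c, e}
Tree: B1–B2, B1–B3, B2–B4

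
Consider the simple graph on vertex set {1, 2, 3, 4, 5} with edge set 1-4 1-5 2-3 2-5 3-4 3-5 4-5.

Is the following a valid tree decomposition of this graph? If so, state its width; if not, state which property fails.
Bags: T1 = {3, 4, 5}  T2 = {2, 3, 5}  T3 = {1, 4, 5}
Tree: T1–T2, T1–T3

Yes; width 2.

Every vertex of G appears in some bag (union = {1, 2, 3, 4, 5}); every edge is covered by a bag; and for each vertex v the set of bags containing v is connected in the bag tree. The decomposition is therefore valid. The largest bag has 3 vertices, so the width is 2.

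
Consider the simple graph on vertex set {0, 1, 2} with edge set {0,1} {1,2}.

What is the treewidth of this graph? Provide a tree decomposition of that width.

Each bag holds 2 vertices, so the decomposition has width 1, which upper-bounds the treewidth. Any graph with an edge has treewidth ≥ 1, and G has the edge 1–0. The upper and lower bounds meet at 1, so that is the treewidth.

Treewidth 1.
One optimal decomposition is:
Bags: B1 = {0, 1}  B2 = {1, 2}
Tree: B1–B2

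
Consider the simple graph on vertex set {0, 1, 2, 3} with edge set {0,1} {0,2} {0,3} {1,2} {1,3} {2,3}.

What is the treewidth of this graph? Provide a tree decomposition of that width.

A single bag containing all 4 vertices is trivially a valid decomposition of width 3. For the lower bound, the 4 vertices {0, 1, 2, 3} are pairwise adjacent, and any tree decomposition puts a clique entirely inside one bag — forcing width ≥ 3. Hence tw(G) = 3 exactly.

Treewidth 3.
One optimal decomposition is:
Bags: B1 = {0, 1, 2, 3}
Tree: (single bag)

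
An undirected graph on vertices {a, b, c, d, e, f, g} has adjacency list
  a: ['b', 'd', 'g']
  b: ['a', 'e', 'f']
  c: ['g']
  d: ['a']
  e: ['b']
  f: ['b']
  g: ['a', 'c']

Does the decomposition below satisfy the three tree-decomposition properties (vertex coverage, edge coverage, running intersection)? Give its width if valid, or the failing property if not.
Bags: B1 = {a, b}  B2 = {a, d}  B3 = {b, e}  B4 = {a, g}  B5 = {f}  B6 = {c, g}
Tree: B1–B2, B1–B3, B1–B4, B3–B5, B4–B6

No — edge (b,f) lies in no bag.

A tree decomposition must satisfy three properties: every vertex lies in some bag; for every edge, both endpoints lie together in some bag; and for every vertex, the bags containing it form a connected subtree. Here edge (b,f) lies in no bag, so the decomposition is invalid.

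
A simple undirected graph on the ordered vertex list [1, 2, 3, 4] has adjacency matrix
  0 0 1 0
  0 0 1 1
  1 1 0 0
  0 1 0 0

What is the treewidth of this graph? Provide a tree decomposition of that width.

Treewidth 1.
One such decomposition:
Bags: B1 = {1, 3}  B2 = {2, 3}  B3 = {2, 4}
Tree: B1–B2, B2–B3

Each bag holds 2 vertices, so the decomposition has width 1, which upper-bounds the treewidth. Since G has at least one edge (e.g. 1–3), it is not an edgeless graph, so tw(G) ≥ 1. Therefore the treewidth is 1.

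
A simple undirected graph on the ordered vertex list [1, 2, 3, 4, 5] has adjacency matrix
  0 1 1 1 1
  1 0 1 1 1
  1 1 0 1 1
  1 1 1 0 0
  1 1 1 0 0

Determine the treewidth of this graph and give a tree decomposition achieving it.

Treewidth 3.
One such decomposition:
Bags: B1 = {1, 2, 3, 5}  B2 = {1, 2, 3, 4}
Tree: B1–B2

The largest bag has 4 vertices, giving width 3; this decomposition certifies tw(G) ≤ 3. For the lower bound, the 4 vertices {1, 2, 3, 4} are pairwise adjacent, and any tree decomposition puts a clique entirely inside one bag — forcing width ≥ 3. Therefore the treewidth is 3.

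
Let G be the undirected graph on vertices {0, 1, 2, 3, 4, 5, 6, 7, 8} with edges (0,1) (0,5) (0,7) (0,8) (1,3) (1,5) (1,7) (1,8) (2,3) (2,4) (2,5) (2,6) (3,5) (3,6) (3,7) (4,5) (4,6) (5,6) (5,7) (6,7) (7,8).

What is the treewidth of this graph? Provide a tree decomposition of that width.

Every bag has size at most 4, so the width is 4 − 1 = 3 and tw(G) ≤ 3. Conversely, {0, 1, 7, 8} is a clique of size 4, and the vertices of any clique must share a bag in every tree decomposition; so some bag has ≥ 4 vertices and tw(G) ≥ 3. Therefore the treewidth is 3.

Treewidth 3.
One optimal decomposition is:
Bags: B1 = {1, 3, 5, 7}  B2 = {0, 1, 5, 7}  B3 = {3, 5, 6, 7}  B4 = {0, 1, 7, 8}  B5 = {2, 3, 5, 6}  B6 = {2, 4, 5, 6}
Tree: B1–B2, B1–B3, B2–B4, B3–B5, B5–B6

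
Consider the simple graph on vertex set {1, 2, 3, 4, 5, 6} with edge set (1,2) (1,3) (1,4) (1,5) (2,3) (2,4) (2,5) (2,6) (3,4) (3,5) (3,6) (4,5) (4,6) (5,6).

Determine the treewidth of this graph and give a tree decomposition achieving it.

The largest bag has 5 vertices, giving width 4; this decomposition certifies tw(G) ≤ 4. Conversely, {1, 2, 3, 4, 5} is a clique of size 5, and the vertices of any clique must share a bag in every tree decomposition; so some bag has ≥ 5 vertices and tw(G) ≥ 4. The upper and lower bounds meet at 4, so that is the treewidth.

Treewidth 4.
One optimal decomposition is:
Bags: B1 = {1, 2, 3, 4, 5}  B2 = {2, 3, 4, 5, 6}
Tree: B1–B2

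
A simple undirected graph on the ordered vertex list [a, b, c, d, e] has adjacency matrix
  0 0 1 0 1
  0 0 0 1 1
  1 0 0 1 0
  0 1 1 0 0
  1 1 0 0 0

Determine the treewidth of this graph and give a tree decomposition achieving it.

Treewidth 2.
One such decomposition:
Bags: B1 = {a, b, e}  B2 = {a, b, c}  B3 = {b, c, d}
Tree: B1–B2, B2–B3

The largest bag has 3 vertices, giving width 2; this decomposition certifies tw(G) ≤ 2. The edges b–e–a–c–d–b form a cycle, so G is not a tree and its treewidth is at least 2. Hence tw(G) = 2 exactly.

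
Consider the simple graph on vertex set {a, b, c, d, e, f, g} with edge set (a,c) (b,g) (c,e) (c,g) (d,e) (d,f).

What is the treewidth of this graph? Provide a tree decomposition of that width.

Each bag holds 2 vertices, so the decomposition has width 1, which upper-bounds the treewidth. Since G has at least one edge (e.g. c–a), it is not an edgeless graph, so tw(G) ≥ 1. Therefore the treewidth is 1.

Treewidth 1.
Bags: B1 = {a, c}  B2 = {c, g}  B3 = {c, e}  B4 = {d, e}  B5 = {d, f}  B6 = {b, g}
Tree: B1–B2, B2–B3, B3–B4, B4–B5, B2–B6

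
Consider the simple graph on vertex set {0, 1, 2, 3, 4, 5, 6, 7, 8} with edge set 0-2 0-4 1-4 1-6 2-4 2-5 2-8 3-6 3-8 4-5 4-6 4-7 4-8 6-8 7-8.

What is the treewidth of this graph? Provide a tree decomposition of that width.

Treewidth 2.
One optimal decomposition is:
Bags: B1 = {2, 4, 8}  B2 = {4, 6, 8}  B3 = {3, 6, 8}  B4 = {4, 7, 8}  B5 = {0, 2, 4}  B6 = {2, 4, 5}  B7 = {1, 4, 6}
Tree: B1–B2, B2–B3, B1–B4, B1–B5, B1–B6, B2–B7

The largest bag has 3 vertices, giving width 2; this decomposition certifies tw(G) ≤ 2. On the other hand G contains the 3-clique {3, 6, 8}. A clique must lie in a single bag of any decomposition, so no decomposition can have width below 2. Combining the bounds, tw(G) = 2.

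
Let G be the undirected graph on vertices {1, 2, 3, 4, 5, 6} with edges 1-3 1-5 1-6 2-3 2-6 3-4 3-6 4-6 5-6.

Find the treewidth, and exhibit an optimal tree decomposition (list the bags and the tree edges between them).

Each bag holds 3 vertices, so the decomposition has width 2, which upper-bounds the treewidth. Conversely, {1, 3, 6} is a clique of size 3, and the vertices of any clique must share a bag in every tree decomposition; so some bag has ≥ 3 vertices and tw(G) ≥ 2. Hence tw(G) = 2 exactly.

Treewidth 2.
One optimal decomposition is:
Bags: B1 = {3, 4, 6}  B2 = {1, 3, 6}  B3 = {1, 5, 6}  B4 = {2, 3, 6}
Tree: B1–B2, B2–B3, B1–B4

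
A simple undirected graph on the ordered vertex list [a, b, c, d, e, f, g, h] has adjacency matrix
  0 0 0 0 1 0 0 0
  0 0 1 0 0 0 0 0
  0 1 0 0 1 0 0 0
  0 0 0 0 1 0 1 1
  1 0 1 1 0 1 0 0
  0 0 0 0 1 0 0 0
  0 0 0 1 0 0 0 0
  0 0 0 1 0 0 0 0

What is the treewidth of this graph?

1

A width-1 tree decomposition is:
Bags: B1 = {d, e}  B2 = {c, e}  B3 = {e, f}  B4 = {d, g}  B5 = {a, e}  B6 = {b, c}  B7 = {d, h}
Tree: B1–B2, B2–B3, B1–B4, B2–B5, B2–B6, B1–B7
The largest bag has 2 vertices, giving width 1; this decomposition certifies tw(G) ≤ 1. Any graph with an edge has treewidth ≥ 1, and G has the edge d–e. Combining the bounds, tw(G) = 1.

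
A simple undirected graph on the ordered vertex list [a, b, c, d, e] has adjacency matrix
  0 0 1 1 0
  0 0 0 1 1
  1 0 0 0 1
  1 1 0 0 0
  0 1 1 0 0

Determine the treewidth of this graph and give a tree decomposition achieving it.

Every bag has size at most 3, so the width is 3 − 1 = 2 and tw(G) ≤ 2. Since b–e–c–a–d–b is a cycle in G, G is not acyclic. Forests are exactly the graphs of treewidth ≤ 1, so tw(G) ≥ 2. The upper and lower bounds meet at 2, so that is the treewidth.

Treewidth 2.
One optimal decomposition is:
Bags: B1 = {b, c, e}  B2 = {a, b, c}  B3 = {a, b, d}
Tree: B1–B2, B2–B3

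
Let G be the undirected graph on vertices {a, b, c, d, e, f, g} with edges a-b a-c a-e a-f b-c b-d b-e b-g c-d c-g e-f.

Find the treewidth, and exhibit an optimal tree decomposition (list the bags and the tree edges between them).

Treewidth 2.
One such decomposition:
Bags: B1 = {a, b, c}  B2 = {a, b, e}  B3 = {b, c, g}  B4 = {a, e, f}  B5 = {b, c, d}
Tree: B1–B2, B1–B3, B2–B4, B3–B5

Every bag has size at most 3, so the width is 3 − 1 = 2 and tw(G) ≤ 2. For the lower bound, the 3 vertices {a, e, f} are pairwise adjacent, and any tree decomposition puts a clique entirely inside one bag — forcing width ≥ 2. Combining the bounds, tw(G) = 2.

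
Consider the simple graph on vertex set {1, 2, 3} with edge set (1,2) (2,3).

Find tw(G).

A width-1 tree decomposition is:
Bags: B1 = {1, 2}  B2 = {2, 3}
Tree: B1–B2
The largest bag has 2 vertices, giving width 1; this decomposition certifies tw(G) ≤ 1. G has an edge, so its treewidth is at least 1. The upper and lower bounds meet at 1, so that is the treewidth.

1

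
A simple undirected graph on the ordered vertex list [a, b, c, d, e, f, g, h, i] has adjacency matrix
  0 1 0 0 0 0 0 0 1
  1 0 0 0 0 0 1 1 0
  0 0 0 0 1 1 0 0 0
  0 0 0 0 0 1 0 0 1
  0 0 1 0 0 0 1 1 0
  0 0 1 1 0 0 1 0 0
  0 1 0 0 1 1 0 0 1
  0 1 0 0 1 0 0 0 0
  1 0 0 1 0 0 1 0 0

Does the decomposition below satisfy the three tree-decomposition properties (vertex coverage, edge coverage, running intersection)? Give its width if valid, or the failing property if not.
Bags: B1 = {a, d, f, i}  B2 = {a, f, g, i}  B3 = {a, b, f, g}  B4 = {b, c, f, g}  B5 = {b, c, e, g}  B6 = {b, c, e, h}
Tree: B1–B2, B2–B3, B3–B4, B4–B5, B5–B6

Yes; width 3.

Vertex coverage: the bags together contain {a, b, c, d, e, f, g, h, i}, the full vertex set. Edge coverage: each edge of G has both endpoints in at least one bag. Running intersection: for every vertex, the bags containing it form a connected subtree. All three properties hold, so this is a valid tree decomposition of width max|bag| − 1 = 3, and hence tw(G) ≤ 3.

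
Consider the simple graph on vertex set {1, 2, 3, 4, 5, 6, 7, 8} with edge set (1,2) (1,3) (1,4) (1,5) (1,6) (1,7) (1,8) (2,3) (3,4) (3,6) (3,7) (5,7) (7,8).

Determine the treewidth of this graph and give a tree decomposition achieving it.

Every bag has size at most 3, so the width is 3 − 1 = 2 and tw(G) ≤ 2. Conversely, {1, 7, 8} is a clique of size 3, and the vertices of any clique must share a bag in every tree decomposition; so some bag has ≥ 3 vertices and tw(G) ≥ 2. Hence tw(G) = 2 exactly.

Treewidth 2.
One optimal decomposition is:
Bags: B1 = {1, 3, 6}  B2 = {1, 3, 4}  B3 = {1, 2, 3}  B4 = {1, 3, 7}  B5 = {1, 7, 8}  B6 = {1, 5, 7}
Tree: B1–B2, B2–B3, B3–B4, B4–B5, B4–B6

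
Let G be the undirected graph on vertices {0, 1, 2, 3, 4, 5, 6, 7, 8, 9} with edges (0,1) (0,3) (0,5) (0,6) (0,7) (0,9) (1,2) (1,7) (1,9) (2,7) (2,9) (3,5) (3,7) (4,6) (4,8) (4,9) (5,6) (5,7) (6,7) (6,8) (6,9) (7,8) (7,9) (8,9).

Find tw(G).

A width-3 tree decomposition is:
Bags: B1 = {6, 7, 8, 9}  B2 = {0, 6, 7, 9}  B3 = {0, 1, 7, 9}  B4 = {1, 2, 7, 9}  B5 = {0, 5, 6, 7}  B6 = {4, 6, 8, 9}  B7 = {0, 3, 5, 7}
Tree: B1–B2, B2–B3, B3–B4, B2–B5, B1–B6, B5–B7
Every bag has size at most 4, so the width is 4 − 1 = 3 and tw(G) ≤ 3. For the lower bound, the 4 vertices {4, 6, 8, 9} are pairwise adjacent, and any tree decomposition puts a clique entirely inside one bag — forcing width ≥ 3. Therefore the treewidth is 3.

3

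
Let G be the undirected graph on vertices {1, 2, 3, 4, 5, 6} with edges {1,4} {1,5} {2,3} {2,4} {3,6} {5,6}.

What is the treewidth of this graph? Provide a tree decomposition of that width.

Every bag has size at most 3, so the width is 3 − 1 = 2 and tw(G) ≤ 2. The edges 2–4–1–5–6–3–2 form a cycle, so G is not a tree and its treewidth is at least 2. Combining the bounds, tw(G) = 2.

Treewidth 2.
Bags: B1 = {1, 2, 4}  B2 = {1, 2, 5}  B3 = {2, 5, 6}  B4 = {2, 3, 6}
Tree: B1–B2, B2–B3, B3–B4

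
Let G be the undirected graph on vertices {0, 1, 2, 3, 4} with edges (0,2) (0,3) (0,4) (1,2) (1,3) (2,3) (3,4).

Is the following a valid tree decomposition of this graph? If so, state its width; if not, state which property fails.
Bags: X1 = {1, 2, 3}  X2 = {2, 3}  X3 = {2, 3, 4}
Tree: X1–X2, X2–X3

A tree decomposition must satisfy three properties: every vertex lies in some bag; for every edge, both endpoints lie together in some bag; and for every vertex, the bags containing it form a connected subtree. Here vertex 0 appears in no bag, so the decomposition is invalid.

No — vertex 0 appears in no bag.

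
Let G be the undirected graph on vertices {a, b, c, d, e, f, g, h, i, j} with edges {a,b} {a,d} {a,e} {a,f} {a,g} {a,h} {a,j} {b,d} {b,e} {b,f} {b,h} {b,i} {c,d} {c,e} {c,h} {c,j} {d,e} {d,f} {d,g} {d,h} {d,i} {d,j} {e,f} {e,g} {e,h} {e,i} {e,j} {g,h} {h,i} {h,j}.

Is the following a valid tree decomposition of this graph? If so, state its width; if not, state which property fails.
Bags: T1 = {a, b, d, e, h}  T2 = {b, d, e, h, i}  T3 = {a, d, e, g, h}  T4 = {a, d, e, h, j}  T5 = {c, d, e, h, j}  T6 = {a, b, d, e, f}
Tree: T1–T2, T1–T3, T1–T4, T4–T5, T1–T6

Vertex coverage: the bags together contain {a, b, c, d, e, f, g, h, i, j}, the full vertex set. Edge coverage: each edge of G has both endpoints in at least one bag. Running intersection: for every vertex, the bags containing it form a connected subtree. All three properties hold, so this is a valid tree decomposition of width max|bag| − 1 = 4, and hence tw(G) ≤ 4.

Yes; width 4.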